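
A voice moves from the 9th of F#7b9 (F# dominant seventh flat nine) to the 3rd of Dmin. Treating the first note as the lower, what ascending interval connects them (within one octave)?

The 9th of F#7b9 (F# dominant seventh flat nine) is G; the 3rd of Dmin is F.
G up to F is 10 semitones, a half step narrower than a major seventh, so the interval is minor.

m7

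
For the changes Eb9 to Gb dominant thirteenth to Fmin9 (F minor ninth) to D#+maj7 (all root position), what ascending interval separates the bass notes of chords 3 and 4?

augmented sixth

The roots are F and D#.
F up to D# is 10 semitones, a half step wider than a major sixth, so the interval is augmented.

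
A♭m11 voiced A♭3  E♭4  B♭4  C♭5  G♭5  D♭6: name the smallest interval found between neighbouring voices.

Adjacent intervals: A♭3→E♭4 = perfect fifth; E♭4→B♭4 = perfect fifth; B♭4→C♭5 = minor second; C♭5→G♭5 = perfect fifth; G♭5→D♭6 = perfect fifth.
The smallest is B♭4 to C♭5, a minor second (1 semitone).

minor second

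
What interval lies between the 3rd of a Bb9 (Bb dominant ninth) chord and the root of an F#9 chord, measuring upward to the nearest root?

The 3rd of Bb9 (Bb dominant ninth) is D; the root of F#9 is F#.
D up to F# spans 3 letter names and 4 semitones — a major third.

major third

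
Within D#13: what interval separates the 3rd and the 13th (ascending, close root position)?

P11

Spelling the chord: D#–F##–A#–C#–E#–B#.
3rd = F##; 13th = B#.
Counting 11 letters and 17 half steps from F## gives a perfect eleventh.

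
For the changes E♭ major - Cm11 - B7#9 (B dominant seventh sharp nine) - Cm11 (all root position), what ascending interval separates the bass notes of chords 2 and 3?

major 7th

The roots are C and B.
From C to B is 11 semitones, exactly the major seventh.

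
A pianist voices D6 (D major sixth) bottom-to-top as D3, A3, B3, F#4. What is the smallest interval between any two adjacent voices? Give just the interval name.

Adjacent intervals: D3→A3 = perfect fifth; A3→B3 = major second; B3→F#4 = perfect fifth.
The smallest is A3 to B3, a major second (2 semitones).

major 2nd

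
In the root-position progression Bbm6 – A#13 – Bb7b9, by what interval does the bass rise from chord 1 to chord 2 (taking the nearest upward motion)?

The roots are Bb and A#.
7 letter names make it a seventh; at 12 semitones (a half step wider than major) the quality is augmented.

augmented 7th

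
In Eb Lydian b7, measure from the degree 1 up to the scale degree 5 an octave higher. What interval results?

Spelling Eb Lydian b7: Eb F G A Bb C Db.
The degree 1 is Eb and the 5th scale degree (up an octave) is Bb.
From Eb to Bb is 19 semitones, exactly the perfect twelfth.

P12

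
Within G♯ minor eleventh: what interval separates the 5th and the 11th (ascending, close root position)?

G♯m11: G♯ B D♯ F♯ A♯ C♯.
The 5th is D♯ and the 11th is C♯.
From D♯ to C♯: 10 semitones over a seventh = minor.

minor seventh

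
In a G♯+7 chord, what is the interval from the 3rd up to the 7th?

G♯+7 (G♯ augmented seventh): G♯, B♯, D𝄪, F♯.
So we need the interval from B♯ up to F♯.
From B♯ to F♯: 6 semitones over a fifth = diminished.

d5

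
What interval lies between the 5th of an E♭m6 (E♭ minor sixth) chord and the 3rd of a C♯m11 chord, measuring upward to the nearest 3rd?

E♭m6 (E♭ minor sixth) has B♭ as its 5th, and C♯m11 has E as its 3rd.
From B♭ to E: 6 semitones over a fourth = augmented.

augmented fourth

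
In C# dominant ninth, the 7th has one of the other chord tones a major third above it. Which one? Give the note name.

D#

C#9 (C# dominant ninth): C# E# G# B D#.
The 7th is B. A major third above B is D#.
D# is the chord's 9th.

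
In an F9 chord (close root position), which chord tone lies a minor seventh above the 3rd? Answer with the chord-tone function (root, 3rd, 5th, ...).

9th

F9: F–A–C–E♭–G.
The 3rd is A. A minor seventh above A is G.
G is the chord's 9th.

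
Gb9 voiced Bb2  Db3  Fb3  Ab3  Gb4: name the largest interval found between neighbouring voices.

Adjacent intervals: Bb2→Db3 = minor third; Db3→Fb3 = minor third; Fb3→Ab3 = major third; Ab3→Gb4 = minor seventh.
The largest is Ab3 to Gb4, a minor seventh (10 semitones).

minor seventh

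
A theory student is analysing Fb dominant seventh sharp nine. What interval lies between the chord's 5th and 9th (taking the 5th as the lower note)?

augmented fifth

The chord tones of Fb7#9 are Fb–Ab–Cb–Ebb–G.
The 5th is Cb and the 9th is G.
5 letter names make it a fifth; at 8 semitones (a half step wider than perfect) the quality is augmented.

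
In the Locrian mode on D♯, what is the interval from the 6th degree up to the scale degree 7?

M2

Spelling the Locrian mode on D♯: D♯ E F♯ G♯ A B C♯.
The 6th degree is B and the degree 7 is C♯.
From B to C♯ is 2 semitones, exactly the major second.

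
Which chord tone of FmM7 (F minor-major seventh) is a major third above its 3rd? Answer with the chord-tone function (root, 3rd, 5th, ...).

The chord tones of FmM7 (F minor-major seventh) are F-Ab-C-E.
The 3rd is Ab. A major third above Ab is C.
C is the chord's 5th.

5th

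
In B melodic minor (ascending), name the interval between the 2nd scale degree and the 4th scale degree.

B melodic minor: B C♯ D E F♯ G♯ A♯.
So we need the interval from C♯ up to E.
C♯ up to E is 3 semitones, a half step narrower than a major third, so the interval is minor.

minor third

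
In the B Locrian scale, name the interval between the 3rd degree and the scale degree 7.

perfect fifth

B locrian: B C D E F G A.
3rd degree = D; 7th scale degree = A.
Counting 5 letters and 7 half steps from D gives a perfect fifth.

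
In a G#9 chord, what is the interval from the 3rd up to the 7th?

d5

Spelling the chord: G#–B#–D#–F#–A#.
So we need the interval from B# up to F#.
From B# to F#: 6 semitones over a fifth = diminished.
That tritone between 3rd and 7th is what gives the dominant seventh its pull toward resolution.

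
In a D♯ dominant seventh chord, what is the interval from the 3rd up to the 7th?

The chord tones of D♯7 (D♯ dominant seventh) are D♯, F𝄪, A♯, C♯.
3rd = F𝄪; 7th = C♯.
From F𝄪 to C♯: 6 semitones over a fifth = diminished.
This 3–7 tritone is the characteristic tension at the heart of the dominant sound.

diminished fifth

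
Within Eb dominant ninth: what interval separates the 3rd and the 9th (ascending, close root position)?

minor 7th

The chord tones of Eb9 (Eb dominant ninth) are Eb-G-Bb-Db-F.
So we need the interval from G up to F.
From G to F: 10 semitones over a seventh = minor.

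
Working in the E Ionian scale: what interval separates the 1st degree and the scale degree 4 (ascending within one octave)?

perfect fourth

Spelling the E Ionian scale: E F# G# A B C# D#.
So we need the interval from E up to A.
Counting 4 letters and 5 half steps from E gives a perfect fourth.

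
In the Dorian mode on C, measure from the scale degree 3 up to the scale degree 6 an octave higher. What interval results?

The scale runs C D Eb F G A Bb.
Scale degree 3 = Eb; degree 6 (up an octave) = A.
Eb up to A is 18 semitones, a half step wider than a perfect eleventh, so the interval is augmented.

A11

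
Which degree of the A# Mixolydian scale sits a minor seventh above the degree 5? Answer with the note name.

The scale is A# B# C## D# E# F## G#.
The degree 5 is E#; a minor seventh above that is D# — scale degree 4.

D#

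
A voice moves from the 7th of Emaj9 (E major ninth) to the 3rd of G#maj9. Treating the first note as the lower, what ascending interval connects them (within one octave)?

The 7th of Emaj9 (E major ninth) is D#; the 3rd of G#maj9 is B#.
D# up to B# spans 6 letter names and 9 semitones — a major sixth.

major sixth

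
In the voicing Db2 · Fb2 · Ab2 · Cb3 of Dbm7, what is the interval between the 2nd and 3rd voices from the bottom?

M3

Those voices are Fb2 and Ab2.
Counting 3 letters and 4 half steps from Fb gives a major third.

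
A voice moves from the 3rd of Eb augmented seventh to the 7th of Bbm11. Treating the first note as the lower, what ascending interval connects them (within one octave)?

m2

The 3rd of Eb augmented seventh is G; the 7th of Bbm11 is Ab.
G up to Ab is 1 semitone, a half step narrower than a major second, so the interval is minor.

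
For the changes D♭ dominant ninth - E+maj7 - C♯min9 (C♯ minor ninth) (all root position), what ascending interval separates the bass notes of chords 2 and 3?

The roots are E and C♯.
Counting 6 letters and 9 half steps from E gives a major sixth.

major sixth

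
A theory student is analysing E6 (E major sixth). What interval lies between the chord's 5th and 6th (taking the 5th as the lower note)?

E6: E, G#, B, C#.
So we need the interval from B up to C#.
Counting 2 letters and 2 half steps from B gives a major second.

M2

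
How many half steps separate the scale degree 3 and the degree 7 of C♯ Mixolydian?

The scale is C♯ D♯ E♯ F♯ G♯ A♯ B.
E♯ up to B is a diminished fifth — 6 semitones.

6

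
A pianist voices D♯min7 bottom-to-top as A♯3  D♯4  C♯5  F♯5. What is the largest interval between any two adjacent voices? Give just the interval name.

minor 7th

Adjacent intervals: A♯3→D♯4 = perfect fourth; D♯4→C♯5 = minor seventh; C♯5→F♯5 = perfect fourth.
The largest is D♯4 to C♯5, a minor seventh (10 semitones).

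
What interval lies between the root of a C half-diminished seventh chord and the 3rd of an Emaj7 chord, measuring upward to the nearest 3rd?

augmented fifth

C half-diminished seventh has C as its root, and Emaj7 has G♯ as its 3rd.
From C to G♯: 8 semitones over a fifth = augmented.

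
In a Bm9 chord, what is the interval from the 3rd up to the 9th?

M7

The chord tones of B minor ninth are B-D-F♯-A-C♯.
That puts D below C♯.
Counting 7 letters and 11 half steps from D gives a major seventh.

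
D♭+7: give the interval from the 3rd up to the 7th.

D♭7#5 is spelled D♭-F-A-C♭.
The 3rd is F and the 7th is C♭.
F up to C♭ is 6 semitones, a half step narrower than a perfect fifth, so the interval is diminished.
That tritone between 3rd and 7th is what gives the dominant seventh its pull toward resolution.

diminished fifth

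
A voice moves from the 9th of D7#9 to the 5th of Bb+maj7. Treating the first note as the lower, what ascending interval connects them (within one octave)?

minor second

D7#9 has E# as its 9th, and Bb+maj7 has F# as its 5th.
E# up to F# is 1 semitone, a half step narrower than a major second, so the interval is minor.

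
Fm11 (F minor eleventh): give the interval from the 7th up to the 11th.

Spelling the chord: F, Ab, C, Eb, G, Bb.
The 7th is Eb and the 11th is Bb.
Eb up to Bb spans 5 letter names and 7 semitones — a perfect fifth.

perfect fifth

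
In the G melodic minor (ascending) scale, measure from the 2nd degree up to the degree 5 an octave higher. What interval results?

The scale runs G A Bb C D E F#.
That puts A below D.
Counting 11 letters and 17 half steps from A gives a perfect eleventh.

perfect eleventh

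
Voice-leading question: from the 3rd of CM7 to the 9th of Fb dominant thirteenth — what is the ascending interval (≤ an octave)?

The 3rd of CM7 is E; the 9th of Fb dominant thirteenth is Gb.
E up to Gb is 2 semitones, a whole step narrower than a major third, so the interval is diminished.

diminished 3rd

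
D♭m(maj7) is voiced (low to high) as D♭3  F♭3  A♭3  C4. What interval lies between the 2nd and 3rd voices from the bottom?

Those voices are F♭3 and A♭3.
F♭ up to A♭ spans 3 letter names and 4 semitones — a major third.

major third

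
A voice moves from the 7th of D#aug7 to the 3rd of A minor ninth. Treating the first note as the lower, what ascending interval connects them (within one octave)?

D#aug7 has C# as its 7th, and A minor ninth has C as its 3rd.
C# up to C is 11 semitones, a half step narrower than a perfect octave, so the interval is diminished.

diminished octave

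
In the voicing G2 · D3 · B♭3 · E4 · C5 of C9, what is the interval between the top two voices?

Those voices are E4 and C5.
E up to C is 8 semitones, a half step narrower than a major sixth, so the interval is minor.

minor sixth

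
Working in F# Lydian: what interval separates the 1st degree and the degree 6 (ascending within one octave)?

major sixth

The scale runs F# G# A# B# C# D# E#.
1st degree = F#; degree 6 = D#.
Counting 6 letters and 9 half steps from F# gives a major sixth.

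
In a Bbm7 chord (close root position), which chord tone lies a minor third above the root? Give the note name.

Bbmin7: Bb Db F Ab.
The root is Bb. A minor third above Bb is Db.
Db is the chord's 3rd.

Db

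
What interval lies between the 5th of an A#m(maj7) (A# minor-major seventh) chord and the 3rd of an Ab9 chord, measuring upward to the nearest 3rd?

d6

A#m(maj7) (A# minor-major seventh) has E# as its 5th, and Ab9 has C as its 3rd.
From E# to C: 7 semitones over a sixth = diminished.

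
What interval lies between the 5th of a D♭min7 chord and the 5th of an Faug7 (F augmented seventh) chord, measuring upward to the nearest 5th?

The 5th of D♭min7 is A♭; the 5th of Faug7 (F augmented seventh) is C♯.
From A♭ to C♯: 5 semitones over a third = augmented.

augmented third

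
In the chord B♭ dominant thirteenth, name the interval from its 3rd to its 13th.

perfect 11th

B♭13 (B♭ dominant thirteenth): B♭–D–F–A♭–C–G.
So we need the interval from D up to G.
From D to G is 17 semitones, exactly the perfect eleventh.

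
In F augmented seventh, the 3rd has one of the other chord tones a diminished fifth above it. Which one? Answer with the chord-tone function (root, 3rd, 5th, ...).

7th

The chord tones of Faug7 (F augmented seventh) are F-A-C#-Eb.
The 3rd is A. A diminished fifth above A is Eb.
Eb is the chord's 7th.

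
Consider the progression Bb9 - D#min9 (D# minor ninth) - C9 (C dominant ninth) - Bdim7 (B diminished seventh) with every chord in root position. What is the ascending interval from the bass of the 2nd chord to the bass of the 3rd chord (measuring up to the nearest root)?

d7

The roots are D# and C.
D# up to C is 9 semitones, a whole step narrower than a major seventh, so the interval is diminished.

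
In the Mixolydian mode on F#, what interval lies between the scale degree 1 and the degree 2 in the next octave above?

major ninth

Spelling the Mixolydian mode on F#: F# G# A# B C# D# E.
That puts F# below G#.
Counting 9 letters and 14 half steps from F# gives a major ninth.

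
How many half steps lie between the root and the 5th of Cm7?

Spelling the chord: C-Eb-G-Bb.
C to G is a perfect fifth: 7 semitones.

7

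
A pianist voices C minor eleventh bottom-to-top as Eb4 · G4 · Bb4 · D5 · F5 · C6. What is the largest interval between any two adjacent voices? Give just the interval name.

Adjacent intervals: Eb4→G4 = major third; G4→Bb4 = minor third; Bb4→D5 = major third; D5→F5 = minor third; F5→C6 = perfect fifth.
The largest is F5 to C6, a perfect fifth (7 semitones).

perfect 5th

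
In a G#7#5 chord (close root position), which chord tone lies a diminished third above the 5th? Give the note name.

F#

G#+7 is spelled G# B# D## F#.
The 5th is D##. A diminished third above D## is F#.
F# is the chord's 7th.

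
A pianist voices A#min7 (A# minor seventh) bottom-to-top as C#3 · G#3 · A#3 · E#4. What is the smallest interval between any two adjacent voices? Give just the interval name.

Adjacent intervals: C#3→G#3 = perfect fifth; G#3→A#3 = major second; A#3→E#4 = perfect fifth.
The smallest is G#3 to A#3, a major second (2 semitones).

major 2nd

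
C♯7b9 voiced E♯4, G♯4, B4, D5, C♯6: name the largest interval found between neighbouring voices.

Adjacent intervals: E♯4→G♯4 = minor third; G♯4→B4 = minor third; B4→D5 = minor third; D5→C♯6 = major seventh.
The largest is D5 to C♯6, a major seventh (11 semitones).

major seventh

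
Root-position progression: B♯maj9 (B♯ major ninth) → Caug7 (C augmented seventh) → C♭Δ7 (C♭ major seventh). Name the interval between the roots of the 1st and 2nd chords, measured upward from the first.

d2

The roots are B♯ and C.
B♯ up to C is 0 semitones, a whole step narrower than a major second, so the interval is diminished.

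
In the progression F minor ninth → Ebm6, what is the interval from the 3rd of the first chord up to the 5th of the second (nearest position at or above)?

M2

F minor ninth has Ab as its 3rd, and Ebm6 has Bb as its 5th.
From Ab to Bb is 2 semitones, exactly the major second.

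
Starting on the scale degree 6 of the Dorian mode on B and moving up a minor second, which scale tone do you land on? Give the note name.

The scale is B C# D E F# G# A.
The scale degree 6 is G#; a minor second above that is A — scale degree 7.

A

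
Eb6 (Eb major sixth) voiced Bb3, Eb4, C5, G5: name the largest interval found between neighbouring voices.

major sixth

Adjacent intervals: Bb3→Eb4 = perfect fourth; Eb4→C5 = major sixth; C5→G5 = perfect fifth.
The largest is Eb4 to C5, a major sixth (9 semitones).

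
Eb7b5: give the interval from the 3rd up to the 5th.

diminished third

Eb7b5 is spelled Eb, G, Bbb, Db.
That puts G below Bbb.
G up to Bbb is 2 semitones, a whole step narrower than a major third, so the interval is diminished.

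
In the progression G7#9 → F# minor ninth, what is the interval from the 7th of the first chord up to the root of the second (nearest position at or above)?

augmented unison

G7#9 has F as its 7th, and F# minor ninth has F# as its root.
From F to F#: 1 semitone over a unison = augmented.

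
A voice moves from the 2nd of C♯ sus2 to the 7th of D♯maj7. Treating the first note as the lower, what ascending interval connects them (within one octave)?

M7

The 2nd of C♯ sus2 is D♯; the 7th of D♯maj7 is C𝄪.
D♯ up to C𝄪 spans 7 letter names and 11 semitones — a major seventh.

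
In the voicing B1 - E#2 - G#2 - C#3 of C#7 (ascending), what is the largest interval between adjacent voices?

Adjacent intervals: B1→E#2 = augmented fourth; E#2→G#2 = minor third; G#2→C#3 = perfect fourth.
The largest is B1 to E#2, an augmented fourth (6 semitones).

augmented 4th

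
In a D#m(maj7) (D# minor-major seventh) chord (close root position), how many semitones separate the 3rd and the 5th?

4

D#m(maj7) is spelled D# F# A# C##.
F# to A# is a major third: 4 semitones.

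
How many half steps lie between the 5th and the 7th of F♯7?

3

Spelling the chord: F♯-A♯-C♯-E.
C♯ to E is a minor third: 3 semitones.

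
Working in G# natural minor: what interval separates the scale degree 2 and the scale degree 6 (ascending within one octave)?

The scale runs G# A# B C# D# E F#.
So we need the interval from A# up to E.
A# up to E is 6 semitones, a half step narrower than a perfect fifth, so the interval is diminished.

diminished fifth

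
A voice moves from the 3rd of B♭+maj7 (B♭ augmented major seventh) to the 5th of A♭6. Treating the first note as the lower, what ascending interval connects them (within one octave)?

B♭+maj7 (B♭ augmented major seventh) has D as its 3rd, and A♭6 has E♭ as its 5th.
From D to E♭: 1 semitone over a second = minor.

minor 2nd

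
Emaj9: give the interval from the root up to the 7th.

The chord tones of E major ninth are E–G#–B–D#–F#.
That puts E below D#.
Counting 7 letters and 11 half steps from E gives a major seventh.

major seventh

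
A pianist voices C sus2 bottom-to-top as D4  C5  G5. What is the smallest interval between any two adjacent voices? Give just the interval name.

perfect fifth

Adjacent intervals: D4→C5 = minor seventh; C5→G5 = perfect fifth.
The smallest is C5 to G5, a perfect fifth (7 semitones).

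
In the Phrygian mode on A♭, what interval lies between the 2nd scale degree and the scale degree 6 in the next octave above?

A♭ phrygian: A♭ B𝄫 C♭ D♭ E♭ F♭ G♭.
That puts B𝄫 below F♭.
From B𝄫 to F♭ is 19 semitones, exactly the perfect twelfth.

perfect twelfth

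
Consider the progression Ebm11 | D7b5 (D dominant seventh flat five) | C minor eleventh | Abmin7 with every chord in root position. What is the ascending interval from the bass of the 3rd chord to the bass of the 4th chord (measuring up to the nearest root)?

minor sixth

The roots are C and Ab.
From C to Ab: 8 semitones over a sixth = minor.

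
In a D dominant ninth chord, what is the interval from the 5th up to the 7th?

m3

Spelling the chord: D-F#-A-C-E.
That puts A below C.
From A to C: 3 semitones over a third = minor.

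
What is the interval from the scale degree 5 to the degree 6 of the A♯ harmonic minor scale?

A♯ harmonic minor: A♯ B♯ C♯ D♯ E♯ F♯ G𝄪.
Scale degree 5 = E♯; 6th degree = F♯.
2 letter names make it a second; at 1 semitone (a half step narrower than major) the quality is minor.

m2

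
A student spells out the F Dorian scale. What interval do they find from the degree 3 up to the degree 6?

The scale runs F G Ab Bb C D Eb.
So we need the interval from Ab up to D.
Ab up to D is 6 semitones, a half step wider than a perfect fourth, so the interval is augmented.

augmented 4th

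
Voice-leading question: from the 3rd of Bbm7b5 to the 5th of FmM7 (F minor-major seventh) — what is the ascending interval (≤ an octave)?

major seventh

The 3rd of Bbm7b5 is Db; the 5th of FmM7 (F minor-major seventh) is C.
Db up to C spans 7 letter names and 11 semitones — a major seventh.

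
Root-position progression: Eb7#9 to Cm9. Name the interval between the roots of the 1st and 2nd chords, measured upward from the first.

The roots are Eb and C.
Eb up to C spans 6 letter names and 9 semitones — a major sixth.

M6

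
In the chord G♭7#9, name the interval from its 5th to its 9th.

augmented fifth

Spelling the chord: G♭–B♭–D♭–F♭–A.
So we need the interval from D♭ up to A.
5 letter names make it a fifth; at 8 semitones (a half step wider than perfect) the quality is augmented.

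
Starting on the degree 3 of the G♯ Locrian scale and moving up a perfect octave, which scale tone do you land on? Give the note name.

The scale is G♯ A B C♯ D E F♯.
The degree 3 is B; a perfect octave above that is B — scale degree 3.

B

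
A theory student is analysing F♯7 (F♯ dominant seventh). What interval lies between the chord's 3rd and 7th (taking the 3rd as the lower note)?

F♯7 (F♯ dominant seventh): F♯, A♯, C♯, E.
So we need the interval from A♯ up to E.
5 letter names make it a fifth; at 6 semitones (a half step narrower than perfect) the quality is diminished.

diminished fifth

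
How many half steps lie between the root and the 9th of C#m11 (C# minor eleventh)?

Spelling the chord: C#–E–G#–B–D#–F#.
C# to D# is a major ninth: 14 semitones.

14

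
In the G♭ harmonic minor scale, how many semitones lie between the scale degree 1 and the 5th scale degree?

The scale is G♭ A♭ B𝄫 C♭ D♭ E𝄫 F.
G♭ up to D♭ is a perfect fifth — 7 semitones.

7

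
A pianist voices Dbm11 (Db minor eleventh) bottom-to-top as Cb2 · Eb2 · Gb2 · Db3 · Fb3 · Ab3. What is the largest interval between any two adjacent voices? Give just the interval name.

Adjacent intervals: Cb2→Eb2 = major third; Eb2→Gb2 = minor third; Gb2→Db3 = perfect fifth; Db3→Fb3 = minor third; Fb3→Ab3 = major third.
The largest is Gb2 to Db3, a perfect fifth (7 semitones).

perfect fifth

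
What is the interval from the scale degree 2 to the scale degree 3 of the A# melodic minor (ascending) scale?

The scale runs A# B# C# D# E# F## G##.
The scale degree 2 is B# and the 3rd scale degree is C#.
From B# to C#: 1 semitone over a second = minor.

minor second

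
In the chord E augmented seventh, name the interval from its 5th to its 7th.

diminished third

E7#5: E G♯ B♯ D.
That puts B♯ below D.
From B♯ to D: 2 semitones over a third = diminished.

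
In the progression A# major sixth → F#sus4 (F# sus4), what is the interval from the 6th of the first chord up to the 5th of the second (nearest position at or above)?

A# major sixth has F## as its 6th, and F#sus4 (F# sus4) has C# as its 5th.
F## up to C# is 6 semitones, a half step narrower than a perfect fifth, so the interval is diminished.

d5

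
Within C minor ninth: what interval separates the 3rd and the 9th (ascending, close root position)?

C minor ninth is spelled C–E♭–G–B♭–D.
So we need the interval from E♭ up to D.
From E♭ to D is 11 semitones, exactly the major seventh.

major seventh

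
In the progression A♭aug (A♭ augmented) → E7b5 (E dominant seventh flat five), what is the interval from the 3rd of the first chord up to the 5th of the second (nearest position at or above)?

A♭aug (A♭ augmented) has C as its 3rd, and E7b5 (E dominant seventh flat five) has B♭ as its 5th.
From C to B♭: 10 semitones over a seventh = minor.

minor seventh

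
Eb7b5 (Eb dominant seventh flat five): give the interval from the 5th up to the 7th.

The chord tones of Eb dominant seventh flat five are Eb G Bbb Db.
The 5th is Bbb and the 7th is Db.
Bbb up to Db spans 3 letter names and 4 semitones — a major third.

major 3rd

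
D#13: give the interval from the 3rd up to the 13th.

perfect eleventh

The chord tones of D# dominant thirteenth are D# F## A# C# E# B#.
So we need the interval from F## up to B#.
F## up to B# spans 11 letter names and 17 semitones — a perfect eleventh.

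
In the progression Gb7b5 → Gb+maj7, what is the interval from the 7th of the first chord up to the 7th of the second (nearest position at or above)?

augmented unison

The 7th of Gb7b5 is Fb; the 7th of Gb+maj7 is F.
1 letter names make it a unison; at 1 semitone (a half step wider than perfect) the quality is augmented.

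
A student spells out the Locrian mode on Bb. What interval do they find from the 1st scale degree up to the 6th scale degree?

Bb locrian: Bb Cb Db Eb Fb Gb Ab.
The 1st scale degree is Bb and the degree 6 is Gb.
From Bb to Gb: 8 semitones over a sixth = minor.

m6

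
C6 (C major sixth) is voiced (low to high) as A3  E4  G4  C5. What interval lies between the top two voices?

Those voices are G4 and C5.
From G to C is 5 semitones, exactly the perfect fourth.

perfect fourth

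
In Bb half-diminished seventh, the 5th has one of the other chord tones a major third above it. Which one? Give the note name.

Bb half-diminished seventh is spelled Bb, Db, Fb, Ab.
The 5th is Fb. A major third above Fb is Ab.
Ab is the chord's 7th.

Ab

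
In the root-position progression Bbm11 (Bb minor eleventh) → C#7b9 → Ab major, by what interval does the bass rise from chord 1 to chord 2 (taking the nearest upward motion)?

The roots are Bb and C#.
2 letter names make it a second; at 3 semitones (a half step wider than major) the quality is augmented.

augmented 2nd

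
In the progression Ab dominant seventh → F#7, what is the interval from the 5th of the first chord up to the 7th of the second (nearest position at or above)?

augmented unison

The 5th of Ab dominant seventh is Eb; the 7th of F#7 is E.
1 letter names make it a unison; at 1 semitone (a half step wider than perfect) the quality is augmented.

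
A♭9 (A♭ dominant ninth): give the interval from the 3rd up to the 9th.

The chord tones of A♭9 (A♭ dominant ninth) are A♭–C–E♭–G♭–B♭.
That puts C below B♭.
7 letter names make it a seventh; at 10 semitones (a half step narrower than major) the quality is minor.

m7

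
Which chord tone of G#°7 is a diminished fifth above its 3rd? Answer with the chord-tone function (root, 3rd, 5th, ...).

Spelling the chord: G# B D F.
The 3rd is B. A diminished fifth above B is F.
F is the chord's 7th.

7th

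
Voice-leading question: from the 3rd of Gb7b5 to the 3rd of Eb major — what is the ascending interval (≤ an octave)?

The 3rd of Gb7b5 is Bb; the 3rd of Eb major is G.
Counting 6 letters and 9 half steps from Bb gives a major sixth.

major sixth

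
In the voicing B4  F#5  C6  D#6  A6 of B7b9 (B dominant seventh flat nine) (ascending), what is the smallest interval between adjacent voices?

Adjacent intervals: B4→F#5 = perfect fifth; F#5→C6 = diminished fifth; C6→D#6 = augmented second; D#6→A6 = diminished fifth.
The smallest is C6 to D#6, an augmented second (3 semitones).

A2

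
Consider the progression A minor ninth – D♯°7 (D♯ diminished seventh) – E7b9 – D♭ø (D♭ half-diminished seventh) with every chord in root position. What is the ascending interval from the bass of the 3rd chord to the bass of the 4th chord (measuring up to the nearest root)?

The roots are E and D♭.
7 letter names make it a seventh; at 9 semitones (a whole step narrower than major) the quality is diminished.

diminished seventh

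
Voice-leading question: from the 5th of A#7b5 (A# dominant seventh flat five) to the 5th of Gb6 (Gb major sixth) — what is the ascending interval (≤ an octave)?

The 5th of A#7b5 (A# dominant seventh flat five) is E; the 5th of Gb6 (Gb major sixth) is Db.
From E to Db: 9 semitones over a seventh = diminished.

diminished seventh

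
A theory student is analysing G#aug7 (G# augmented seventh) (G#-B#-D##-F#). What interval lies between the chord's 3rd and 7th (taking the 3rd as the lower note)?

That puts B# below F#.
From B# to F#: 6 semitones over a fifth = diminished.

diminished 5th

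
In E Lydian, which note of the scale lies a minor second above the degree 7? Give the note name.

E

The scale is E F# G# A# B C# D#.
The degree 7 is D#; a minor second above that is E — scale degree 1.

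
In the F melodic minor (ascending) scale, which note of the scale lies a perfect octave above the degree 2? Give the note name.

G

The scale is F G A♭ B♭ C D E.
The degree 2 is G; a perfect octave above that is G — scale degree 2.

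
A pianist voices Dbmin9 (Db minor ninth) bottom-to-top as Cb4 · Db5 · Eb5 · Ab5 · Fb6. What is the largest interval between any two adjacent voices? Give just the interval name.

Adjacent intervals: Cb4→Db5 = major ninth; Db5→Eb5 = major second; Eb5→Ab5 = perfect fourth; Ab5→Fb6 = minor sixth.
The largest is Cb4 to Db5, a major ninth (14 semitones).

major ninth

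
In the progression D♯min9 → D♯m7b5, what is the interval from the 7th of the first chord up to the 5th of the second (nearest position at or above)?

The 7th of D♯min9 is C♯; the 5th of D♯m7b5 is A.
From C♯ to A: 8 semitones over a sixth = minor.

minor sixth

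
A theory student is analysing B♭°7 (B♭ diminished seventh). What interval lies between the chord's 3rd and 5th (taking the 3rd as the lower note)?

m3

The chord tones of B♭°7 are B♭-D♭-F♭-A𝄫.
That puts D♭ below F♭.
From D♭ to F♭: 3 semitones over a third = minor.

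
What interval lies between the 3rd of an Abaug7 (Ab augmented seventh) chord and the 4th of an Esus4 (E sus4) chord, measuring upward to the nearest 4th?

The 3rd of Abaug7 (Ab augmented seventh) is C; the 4th of Esus4 (E sus4) is A.
Counting 6 letters and 9 half steps from C gives a major sixth.

major 6th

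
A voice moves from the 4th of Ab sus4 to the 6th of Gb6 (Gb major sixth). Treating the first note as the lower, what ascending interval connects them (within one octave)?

major second

Ab sus4 has Db as its 4th, and Gb6 (Gb major sixth) has Eb as its 6th.
Db up to Eb spans 2 letter names and 2 semitones — a major second.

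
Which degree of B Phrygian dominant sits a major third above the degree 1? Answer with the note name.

D#

The scale is B C D# E F# G A.
The degree 1 is B; a major third above that is D# — scale degree 3.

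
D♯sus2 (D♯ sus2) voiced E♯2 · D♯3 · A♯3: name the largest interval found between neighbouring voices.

minor seventh

Adjacent intervals: E♯2→D♯3 = minor seventh; D♯3→A♯3 = perfect fifth.
The largest is E♯2 to D♯3, a minor seventh (10 semitones).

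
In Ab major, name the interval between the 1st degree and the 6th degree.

major sixth

Spelling Ab major: Ab Bb C Db Eb F G.
1st degree = Ab; degree 6 = F.
Counting 6 letters and 9 half steps from Ab gives a major sixth.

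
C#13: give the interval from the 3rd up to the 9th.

m7

Spelling the chord: C#, E#, G#, B, D#, A#.
So we need the interval from E# up to D#.
E# up to D# is 10 semitones, a half step narrower than a major seventh, so the interval is minor.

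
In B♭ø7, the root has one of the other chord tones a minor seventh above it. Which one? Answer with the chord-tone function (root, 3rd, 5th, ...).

7th

B♭ half-diminished seventh is spelled B♭–D♭–F♭–A♭.
The root is B♭. A minor seventh above B♭ is A♭.
A♭ is the chord's 7th.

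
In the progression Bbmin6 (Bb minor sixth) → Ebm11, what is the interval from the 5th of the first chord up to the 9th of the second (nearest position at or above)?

Bbmin6 (Bb minor sixth) has F as its 5th, and Ebm11 has F as its 9th.
F up to F spans 1 letter names and 0 semitones — a perfect unison.

perfect unison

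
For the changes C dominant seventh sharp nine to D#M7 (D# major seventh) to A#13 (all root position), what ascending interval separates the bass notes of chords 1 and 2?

augmented second

The roots are C and D#.
C up to D# is 3 semitones, a half step wider than a major second, so the interval is augmented.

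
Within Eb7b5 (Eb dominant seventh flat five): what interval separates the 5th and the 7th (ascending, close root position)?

Spelling the chord: Eb–G–Bbb–Db.
That puts Bbb below Db.
Bbb up to Db spans 3 letter names and 4 semitones — a major third.

major third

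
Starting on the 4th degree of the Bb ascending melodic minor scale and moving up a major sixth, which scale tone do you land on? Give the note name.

The scale is Bb C Db Eb F G A.
The 4th degree is Eb; a major sixth above that is C — scale degree 2.

C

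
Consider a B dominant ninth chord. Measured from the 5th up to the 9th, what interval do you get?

Spelling the chord: B, D#, F#, A, C#.
5th = F#; 9th = C#.
F# up to C# spans 5 letter names and 7 semitones — a perfect fifth.

P5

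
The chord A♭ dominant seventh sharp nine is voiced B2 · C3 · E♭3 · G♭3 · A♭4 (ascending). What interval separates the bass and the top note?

The outer voices are B2 and A♭4.
14 letter names make it a fourteenth; at 21 semitones (a whole step narrower than major) the quality is diminished.

diminished fourteenth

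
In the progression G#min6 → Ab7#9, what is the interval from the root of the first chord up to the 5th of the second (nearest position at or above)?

The root of G#min6 is G#; the 5th of Ab7#9 is Eb.
6 letter names make it a sixth; at 7 semitones (a whole step narrower than major) the quality is diminished.

diminished 6th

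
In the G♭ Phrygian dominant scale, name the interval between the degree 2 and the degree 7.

major 6th

Spelling the G♭ Phrygian dominant scale: G♭ A𝄫 B♭ C♭ D♭ E𝄫 F♭.
So we need the interval from A𝄫 up to F♭.
Counting 6 letters and 9 half steps from A𝄫 gives a major sixth.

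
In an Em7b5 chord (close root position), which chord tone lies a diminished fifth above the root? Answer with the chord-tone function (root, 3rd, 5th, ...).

5th

Spelling the chord: E, G, B♭, D.
The root is E. A diminished fifth above E is B♭.
B♭ is the chord's 5th.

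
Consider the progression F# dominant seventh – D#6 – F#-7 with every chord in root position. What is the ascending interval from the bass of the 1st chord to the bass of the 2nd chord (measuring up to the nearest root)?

major sixth

The roots are F# and D#.
Counting 6 letters and 9 half steps from F# gives a major sixth.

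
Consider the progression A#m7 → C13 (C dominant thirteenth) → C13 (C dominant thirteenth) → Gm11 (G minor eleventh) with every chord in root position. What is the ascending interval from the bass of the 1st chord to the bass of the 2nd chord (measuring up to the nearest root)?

diminished third

The roots are A# and C.
A# up to C is 2 semitones, a whole step narrower than a major third, so the interval is diminished.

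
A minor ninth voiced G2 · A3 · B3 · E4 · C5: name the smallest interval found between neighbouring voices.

Adjacent intervals: G2→A3 = major ninth; A3→B3 = major second; B3→E4 = perfect fourth; E4→C5 = minor sixth.
The smallest is A3 to B3, a major second (2 semitones).

M2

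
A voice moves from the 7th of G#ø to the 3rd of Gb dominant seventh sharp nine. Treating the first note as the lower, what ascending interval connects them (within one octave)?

The 7th of G#ø is F#; the 3rd of Gb dominant seventh sharp nine is Bb.
4 letter names make it a fourth; at 4 semitones (a half step narrower than perfect) the quality is diminished.

diminished fourth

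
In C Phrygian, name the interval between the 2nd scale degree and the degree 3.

The scale runs C Db Eb F G Ab Bb.
2nd scale degree = Db; degree 3 = Eb.
Counting 2 letters and 2 half steps from Db gives a major second.

major second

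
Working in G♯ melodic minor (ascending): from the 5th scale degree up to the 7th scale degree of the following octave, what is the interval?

major tenth

The scale runs G♯ A♯ B C♯ D♯ E♯ F𝄪.
The 5th scale degree is D♯ and the degree 7 (up an octave) is F𝄪.
D♯ up to F𝄪 spans 10 letter names and 16 semitones — a major tenth.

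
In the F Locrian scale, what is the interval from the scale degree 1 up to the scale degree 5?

F locrian: F Gb Ab Bb Cb Db Eb.
Scale degree 1 = F; 5th degree = Cb.
From F to Cb: 6 semitones over a fifth = diminished.

diminished 5th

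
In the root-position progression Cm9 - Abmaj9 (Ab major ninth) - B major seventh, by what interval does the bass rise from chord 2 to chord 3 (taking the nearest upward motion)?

The roots are Ab and B.
From Ab to B: 3 semitones over a second = augmented.

augmented second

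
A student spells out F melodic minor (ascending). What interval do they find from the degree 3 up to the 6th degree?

augmented 4th

F melodic minor: F G A♭ B♭ C D E.
Degree 3 = A♭; degree 6 = D.
A♭ up to D is 6 semitones, a half step wider than a perfect fourth, so the interval is augmented.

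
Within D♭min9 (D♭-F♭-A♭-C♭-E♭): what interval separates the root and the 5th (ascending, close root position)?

perfect fifth

The root is D♭ and the 5th is A♭.
Counting 5 letters and 7 half steps from D♭ gives a perfect fifth.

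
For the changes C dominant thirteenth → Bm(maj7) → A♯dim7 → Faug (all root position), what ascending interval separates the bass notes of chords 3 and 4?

d6

The roots are A♯ and F.
6 letter names make it a sixth; at 7 semitones (a whole step narrower than major) the quality is diminished.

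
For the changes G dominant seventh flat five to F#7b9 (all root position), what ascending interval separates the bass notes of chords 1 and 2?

The roots are G and F#.
G up to F# spans 7 letter names and 11 semitones — a major seventh.

major seventh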